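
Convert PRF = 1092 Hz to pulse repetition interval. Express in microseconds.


PRI = 1/1092 = 0.0009157509 s = 915.8 us

915.8 us


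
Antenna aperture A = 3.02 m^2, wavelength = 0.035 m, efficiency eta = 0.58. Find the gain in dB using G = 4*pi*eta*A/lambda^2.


G_linear = 4*pi*0.58*3.02/0.035^2 = 17968.37
G_dB = 10*log10(17968.37) = 42.5 dB

42.5 dB


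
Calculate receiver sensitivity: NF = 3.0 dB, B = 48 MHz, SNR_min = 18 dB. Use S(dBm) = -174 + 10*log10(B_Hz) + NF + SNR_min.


10*log10(48000000.0) = 76.81
S = -174 + 76.81 + 3.0 + 18 = -76.2 dBm

-76.2 dBm


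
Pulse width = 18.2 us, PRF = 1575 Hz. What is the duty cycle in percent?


DC = 18.2e-6 * 1575 * 100 = 2.87%

2.87%


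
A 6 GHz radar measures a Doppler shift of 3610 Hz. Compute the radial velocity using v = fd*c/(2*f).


v = 3610 * 3e8 / (2 * 6000000000.0) = 90.3 m/s

90.3 m/s


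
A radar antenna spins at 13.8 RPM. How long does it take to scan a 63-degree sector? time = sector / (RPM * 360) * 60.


t = 63 / (13.8 * 360) * 60 = 0.76 s

0.76 s


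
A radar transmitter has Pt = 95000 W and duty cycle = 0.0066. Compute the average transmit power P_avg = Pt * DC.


P_avg = 95000 * 0.0066 = 627.0 W

627.0 W


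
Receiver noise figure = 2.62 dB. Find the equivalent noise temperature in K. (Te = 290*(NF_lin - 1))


NF_lin = 10^(2.62/10) = 1.8281
Te = 290 * (1.8281 - 1) = 240.1 K

240.1 K


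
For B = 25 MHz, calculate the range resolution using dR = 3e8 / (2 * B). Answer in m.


dR = 3e8 / (2 * 25000000.0) = 6.0 m

6.0 m


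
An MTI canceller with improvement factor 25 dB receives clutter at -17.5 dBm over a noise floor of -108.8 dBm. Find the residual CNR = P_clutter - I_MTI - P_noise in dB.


CNR = -17.5 - 25 - (-108.8) = 66.3 dB

66.3 dB


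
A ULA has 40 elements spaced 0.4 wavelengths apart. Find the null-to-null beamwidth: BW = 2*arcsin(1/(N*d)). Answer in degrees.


1/(N*d) = 1/(40*0.4) = 0.0625
BW = 2*arcsin(0.0625) = 7.2 degrees

7.2 degrees


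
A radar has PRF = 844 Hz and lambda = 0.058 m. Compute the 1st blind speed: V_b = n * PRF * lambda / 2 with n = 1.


V_blind = 1 * 844 * 0.058 / 2 = 24.5 m/s

24.5 m/s


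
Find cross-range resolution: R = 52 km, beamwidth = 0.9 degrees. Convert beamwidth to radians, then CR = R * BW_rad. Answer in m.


BW_rad = 0.015707963
CR = 52000 * 0.015707963 = 816.8 m

816.8 m


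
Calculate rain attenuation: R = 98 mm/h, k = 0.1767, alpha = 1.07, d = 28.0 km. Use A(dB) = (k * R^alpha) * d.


gamma = 0.1767 * 98^1.07 = 23.869782 dB/km
A = 23.869782 * 28.0 = 668.35 dB

668.35 dB


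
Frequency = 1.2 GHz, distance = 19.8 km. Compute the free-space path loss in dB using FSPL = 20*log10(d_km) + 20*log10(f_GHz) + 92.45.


20*log10(19.8) = 25.93
20*log10(1.2) = 1.58
FSPL = 120.0 dB

120.0 dB


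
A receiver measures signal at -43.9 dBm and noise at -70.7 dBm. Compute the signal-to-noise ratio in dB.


SNR = -43.9 - (-70.7) = 26.8 dB

26.8 dB


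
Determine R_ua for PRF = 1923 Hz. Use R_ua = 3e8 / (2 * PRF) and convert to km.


R_ua = 3e8 / (2 * 1923) = 78003.1 m = 78.0 km

78.0 km


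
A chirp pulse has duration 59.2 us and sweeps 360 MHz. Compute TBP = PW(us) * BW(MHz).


TBP = 59.2 * 360 = 21312.0

21312.0


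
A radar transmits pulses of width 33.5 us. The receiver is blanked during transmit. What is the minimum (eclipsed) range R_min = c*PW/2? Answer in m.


R_min = 3e8 * 33.5e-6 / 2 = 5025.0 m

5025.0 m


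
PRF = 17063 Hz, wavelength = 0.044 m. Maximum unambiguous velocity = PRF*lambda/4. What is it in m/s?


V_ua = 17063 * 0.044 / 4 = 187.7 m/s

187.7 m/s


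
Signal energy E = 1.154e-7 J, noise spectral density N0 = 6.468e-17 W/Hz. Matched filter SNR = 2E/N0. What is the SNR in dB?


SNR_lin = 2 * 1.154e-7 / 6.468e-17 = 3.568e9
SNR_dB = 10*log10(3.568e9) = 95.5 dB

95.5 dB


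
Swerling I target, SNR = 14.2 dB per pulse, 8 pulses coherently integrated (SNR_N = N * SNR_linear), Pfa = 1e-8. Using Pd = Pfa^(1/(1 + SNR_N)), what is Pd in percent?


SNR_lin = 10^(14.2/10) = 26.30268
SNR_N = 8 * 26.30268 = 210.42144
1/(1 + SNR_N) = 1/211.42144 = 0.0047299
Pd = (1e-8)^0.0047299 = 0.91656
Pd = 91.7%

91.7%


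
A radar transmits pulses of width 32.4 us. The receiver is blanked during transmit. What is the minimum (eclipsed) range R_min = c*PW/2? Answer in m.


R_min = 3e8 * 32.4e-6 / 2 = 4860.0 m

4860.0 m


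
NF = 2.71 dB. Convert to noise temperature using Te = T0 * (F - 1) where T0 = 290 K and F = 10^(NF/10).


NF_lin = 10^(2.71/10) = 1.86638
Te = 290 * (1.86638 - 1) = 251.3 K

251.3 K


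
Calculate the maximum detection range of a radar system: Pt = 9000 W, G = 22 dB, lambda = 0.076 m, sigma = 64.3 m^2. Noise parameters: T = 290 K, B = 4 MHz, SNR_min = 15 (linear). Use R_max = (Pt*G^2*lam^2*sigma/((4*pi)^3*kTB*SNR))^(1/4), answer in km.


G_lin = 10^(22/10) = 158.489319
R^4 = 9000 * 158.489319^2 * 0.076^2 * 64.3 / ((4*pi)^3 * 1.38e-23 * 290 * 4000000.0 * 15)
R^4 = 1.76207e17 m^4
R_max = (1.76207e17)^(1/4) = 20488.3 m = 20.5 km

20.5 km


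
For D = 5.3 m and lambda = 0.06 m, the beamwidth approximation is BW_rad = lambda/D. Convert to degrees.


BW_rad = 0.06 / 5.3 = 0.011321
BW_deg = 0.65 degrees

0.65 degrees


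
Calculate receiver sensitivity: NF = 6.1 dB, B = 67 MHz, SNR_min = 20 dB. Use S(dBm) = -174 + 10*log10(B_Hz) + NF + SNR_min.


10*log10(67000000.0) = 78.26
S = -174 + 78.26 + 6.1 + 20 = -69.6 dBm

-69.6 dBm


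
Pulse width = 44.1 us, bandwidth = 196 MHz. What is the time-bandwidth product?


TBP = 44.1 * 196 = 8643.6

8643.6


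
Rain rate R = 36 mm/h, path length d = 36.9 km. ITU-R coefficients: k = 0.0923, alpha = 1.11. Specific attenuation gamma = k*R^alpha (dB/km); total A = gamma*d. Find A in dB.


gamma = 0.0923 * 36^1.11 = 4.928304 dB/km
A = 4.928304 * 36.9 = 181.85 dB

181.85 dB


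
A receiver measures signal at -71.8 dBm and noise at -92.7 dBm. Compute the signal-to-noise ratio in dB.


SNR = -71.8 - (-92.7) = 20.9 dB

20.9 dB


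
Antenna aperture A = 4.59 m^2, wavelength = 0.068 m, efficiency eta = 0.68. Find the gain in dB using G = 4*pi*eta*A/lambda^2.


G_linear = 4*pi*0.68*4.59/0.068^2 = 8482.3
G_dB = 10*log10(8482.3) = 39.3 dB

39.3 dB


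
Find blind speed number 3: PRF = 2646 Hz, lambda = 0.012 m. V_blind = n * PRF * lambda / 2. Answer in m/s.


V_blind = 3 * 2646 * 0.012 / 2 = 47.6 m/s

47.6 m/s


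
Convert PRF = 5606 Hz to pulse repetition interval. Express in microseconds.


PRI = 1/5606 = 0.0001783803 s = 178.4 us

178.4 us


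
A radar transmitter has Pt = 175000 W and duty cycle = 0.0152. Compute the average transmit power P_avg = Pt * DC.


P_avg = 175000 * 0.0152 = 2660.0 W

2660.0 W


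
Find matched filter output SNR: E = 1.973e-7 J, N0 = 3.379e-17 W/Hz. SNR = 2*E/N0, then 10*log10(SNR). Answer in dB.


SNR_lin = 2 * 1.973e-7 / 3.379e-17 = 1.168e10
SNR_dB = 10*log10(1.168e10) = 100.7 dB

100.7 dB


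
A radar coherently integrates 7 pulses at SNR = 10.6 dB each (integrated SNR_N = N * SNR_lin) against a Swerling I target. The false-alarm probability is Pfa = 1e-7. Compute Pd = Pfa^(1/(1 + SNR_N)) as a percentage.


SNR_lin = 10^(10.6/10) = 11.48154
SNR_N = 7 * 11.48154 = 80.37078
1/(1 + SNR_N) = 1/81.37078 = 0.0122894
Pd = (1e-7)^0.0122894 = 0.8203
Pd = 82.0%

82.0%


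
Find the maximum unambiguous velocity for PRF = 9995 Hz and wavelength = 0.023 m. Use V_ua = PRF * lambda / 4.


V_ua = 9995 * 0.023 / 4 = 57.5 m/s

57.5 m/s


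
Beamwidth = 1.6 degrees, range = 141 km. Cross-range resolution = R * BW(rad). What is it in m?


BW_rad = 0.027925268
CR = 141000 * 0.027925268 = 3937.5 m

3937.5 m


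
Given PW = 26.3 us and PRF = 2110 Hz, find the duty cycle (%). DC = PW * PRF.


DC = 26.3e-6 * 2110 * 100 = 5.55%

5.55%


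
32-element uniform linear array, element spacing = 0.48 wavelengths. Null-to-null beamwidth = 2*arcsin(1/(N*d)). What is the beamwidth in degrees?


1/(N*d) = 1/(32*0.48) = 0.065104
BW = 2*arcsin(0.065104) = 7.5 degrees

7.5 degrees


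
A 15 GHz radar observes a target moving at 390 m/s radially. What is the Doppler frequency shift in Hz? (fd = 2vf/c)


fd = 2 * 390 * 15000000000.0 / 3e8 = 39000.0 Hz

39000.0 Hz


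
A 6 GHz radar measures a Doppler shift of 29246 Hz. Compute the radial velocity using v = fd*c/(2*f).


v = 29246 * 3e8 / (2 * 6000000000.0) = 731.2 m/s

731.2 m/s


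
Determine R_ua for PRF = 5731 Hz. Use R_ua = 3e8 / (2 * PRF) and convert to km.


R_ua = 3e8 / (2 * 5731) = 26173.4 m = 26.2 km

26.2 km


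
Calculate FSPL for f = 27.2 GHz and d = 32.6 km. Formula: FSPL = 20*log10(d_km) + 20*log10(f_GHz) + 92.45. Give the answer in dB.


20*log10(32.6) = 30.26
20*log10(27.2) = 28.69
FSPL = 151.4 dB

151.4 dB


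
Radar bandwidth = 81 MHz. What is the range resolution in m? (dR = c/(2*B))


dR = 3e8 / (2 * 81000000.0) = 1.85 m

1.85 m


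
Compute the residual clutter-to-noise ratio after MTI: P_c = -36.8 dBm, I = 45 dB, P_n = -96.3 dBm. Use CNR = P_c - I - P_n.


CNR = -36.8 - 45 - (-96.3) = 14.5 dB

14.5 dB


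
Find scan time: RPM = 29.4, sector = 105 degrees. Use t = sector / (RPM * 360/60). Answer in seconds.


t = 105 / (29.4 * 360) * 60 = 0.6 s

0.6 s


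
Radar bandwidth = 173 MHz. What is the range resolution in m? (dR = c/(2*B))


dR = 3e8 / (2 * 173000000.0) = 0.87 m

0.87 m


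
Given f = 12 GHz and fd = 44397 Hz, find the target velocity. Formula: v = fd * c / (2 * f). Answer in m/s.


v = 44397 * 3e8 / (2 * 12000000000.0) = 555.0 m/s

555.0 m/s


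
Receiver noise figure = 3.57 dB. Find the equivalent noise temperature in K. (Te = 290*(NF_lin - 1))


NF_lin = 10^(3.57/10) = 2.275097
Te = 290 * (2.275097 - 1) = 369.8 K

369.8 K


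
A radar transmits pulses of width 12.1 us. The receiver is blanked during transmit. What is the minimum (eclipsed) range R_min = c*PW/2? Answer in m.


R_min = 3e8 * 12.1e-6 / 2 = 1815.0 m

1815.0 m


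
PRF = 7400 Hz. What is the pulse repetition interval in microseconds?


PRI = 1/7400 = 0.0001351351 s = 135.1 us

135.1 us


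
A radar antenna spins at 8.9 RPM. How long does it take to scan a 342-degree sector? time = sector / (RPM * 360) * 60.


t = 342 / (8.9 * 360) * 60 = 6.4 s

6.4 s


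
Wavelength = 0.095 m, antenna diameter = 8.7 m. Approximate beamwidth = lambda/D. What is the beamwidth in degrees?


BW_rad = 0.095 / 8.7 = 0.01092
BW_deg = 0.63 degrees

0.63 degrees


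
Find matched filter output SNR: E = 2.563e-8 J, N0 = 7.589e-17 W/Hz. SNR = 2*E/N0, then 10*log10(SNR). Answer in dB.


SNR_lin = 2 * 2.563e-8 / 7.589e-17 = 6.755e8
SNR_dB = 10*log10(6.755e8) = 88.3 dB

88.3 dB


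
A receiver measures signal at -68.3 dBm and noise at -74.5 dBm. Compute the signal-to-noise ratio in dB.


SNR = -68.3 - (-74.5) = 6.2 dB

6.2 dB


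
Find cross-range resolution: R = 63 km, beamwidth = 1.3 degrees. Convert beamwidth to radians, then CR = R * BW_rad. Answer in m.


BW_rad = 0.02268928
CR = 63000 * 0.02268928 = 1429.4 m

1429.4 m


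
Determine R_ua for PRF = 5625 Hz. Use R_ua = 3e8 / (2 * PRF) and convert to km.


R_ua = 3e8 / (2 * 5625) = 26666.7 m = 26.7 km

26.7 km


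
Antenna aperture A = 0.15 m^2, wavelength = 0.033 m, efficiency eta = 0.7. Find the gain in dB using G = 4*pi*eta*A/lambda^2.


G_linear = 4*pi*0.7*0.15/0.033^2 = 1211.63
G_dB = 10*log10(1211.63) = 30.8 dB

30.8 dB


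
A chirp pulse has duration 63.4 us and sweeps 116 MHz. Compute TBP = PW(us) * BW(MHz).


TBP = 63.4 * 116 = 7354.4

7354.4


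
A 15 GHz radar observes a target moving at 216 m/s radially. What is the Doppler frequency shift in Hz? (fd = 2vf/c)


fd = 2 * 216 * 15000000000.0 / 3e8 = 21600.0 Hz

21600.0 Hz


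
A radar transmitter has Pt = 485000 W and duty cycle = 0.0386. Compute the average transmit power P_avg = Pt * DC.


P_avg = 485000 * 0.0386 = 18721.0 W

18721.0 W


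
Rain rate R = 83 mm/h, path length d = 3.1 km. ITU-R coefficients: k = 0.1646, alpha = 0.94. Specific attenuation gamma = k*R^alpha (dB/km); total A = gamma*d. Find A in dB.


gamma = 0.1646 * 83^0.94 = 10.480047 dB/km
A = 10.480047 * 3.1 = 32.49 dB

32.49 dB


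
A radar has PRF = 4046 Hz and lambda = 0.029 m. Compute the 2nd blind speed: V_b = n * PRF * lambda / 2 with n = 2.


V_blind = 2 * 4046 * 0.029 / 2 = 117.3 m/s

117.3 m/s


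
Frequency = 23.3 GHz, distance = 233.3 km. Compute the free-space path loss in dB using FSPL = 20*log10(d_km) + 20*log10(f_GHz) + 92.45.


20*log10(233.3) = 47.36
20*log10(23.3) = 27.35
FSPL = 167.2 dB

167.2 dB


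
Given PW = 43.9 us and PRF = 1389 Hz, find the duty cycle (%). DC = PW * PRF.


DC = 43.9e-6 * 1389 * 100 = 6.1%

6.1%


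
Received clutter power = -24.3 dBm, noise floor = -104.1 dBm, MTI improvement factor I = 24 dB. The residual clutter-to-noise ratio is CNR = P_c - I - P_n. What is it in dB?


CNR = -24.3 - 24 - (-104.1) = 55.8 dB

55.8 dB


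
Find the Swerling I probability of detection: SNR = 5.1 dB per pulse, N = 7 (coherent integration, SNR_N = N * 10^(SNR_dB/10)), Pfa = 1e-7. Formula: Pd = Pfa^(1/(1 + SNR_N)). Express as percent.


SNR_lin = 10^(5.1/10) = 3.23594
SNR_N = 7 * 3.23594 = 22.65158
1/(1 + SNR_N) = 1/23.65158 = 0.0422805
Pd = (1e-7)^0.0422805 = 0.50587
Pd = 50.6%

50.6%


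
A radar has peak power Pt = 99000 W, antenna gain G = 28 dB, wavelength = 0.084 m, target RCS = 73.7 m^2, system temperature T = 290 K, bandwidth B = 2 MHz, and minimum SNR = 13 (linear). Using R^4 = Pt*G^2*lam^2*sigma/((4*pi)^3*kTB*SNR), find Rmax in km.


G_lin = 10^(28/10) = 630.957344
R^4 = 99000 * 630.957344^2 * 0.084^2 * 73.7 / ((4*pi)^3 * 1.38e-23 * 290 * 2000000.0 * 13)
R^4 = 9.92616e19 m^4
R_max = (9.92616e19)^(1/4) = 99814.9 m = 99.8 km

99.8 km


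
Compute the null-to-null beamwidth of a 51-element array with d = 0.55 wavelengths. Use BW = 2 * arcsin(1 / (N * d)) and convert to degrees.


1/(N*d) = 1/(51*0.55) = 0.035651
BW = 2*arcsin(0.035651) = 4.1 degrees

4.1 degrees


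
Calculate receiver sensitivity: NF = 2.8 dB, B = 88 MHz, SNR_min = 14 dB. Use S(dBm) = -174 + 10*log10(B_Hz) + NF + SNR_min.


10*log10(88000000.0) = 79.44
S = -174 + 79.44 + 2.8 + 14 = -77.8 dBm

-77.8 dBm


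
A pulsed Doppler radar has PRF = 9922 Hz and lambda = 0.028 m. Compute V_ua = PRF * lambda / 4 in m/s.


V_ua = 9922 * 0.028 / 4 = 69.5 m/s

69.5 m/s


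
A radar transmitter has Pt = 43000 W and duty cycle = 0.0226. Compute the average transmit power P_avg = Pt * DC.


P_avg = 43000 * 0.0226 = 971.8 W

971.8 W


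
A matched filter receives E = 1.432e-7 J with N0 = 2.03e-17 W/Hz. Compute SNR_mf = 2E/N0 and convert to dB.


SNR_lin = 2 * 1.432e-7 / 2.03e-17 = 1.411e10
SNR_dB = 10*log10(1.411e10) = 101.5 dB

101.5 dB


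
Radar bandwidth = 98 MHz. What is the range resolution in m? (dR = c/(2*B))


dR = 3e8 / (2 * 98000000.0) = 1.53 m

1.53 m


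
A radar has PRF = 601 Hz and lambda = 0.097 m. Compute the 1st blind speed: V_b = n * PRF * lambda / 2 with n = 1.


V_blind = 1 * 601 * 0.097 / 2 = 29.1 m/s

29.1 m/s


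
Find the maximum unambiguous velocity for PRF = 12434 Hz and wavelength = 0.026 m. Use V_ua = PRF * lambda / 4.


V_ua = 12434 * 0.026 / 4 = 80.8 m/s

80.8 m/s


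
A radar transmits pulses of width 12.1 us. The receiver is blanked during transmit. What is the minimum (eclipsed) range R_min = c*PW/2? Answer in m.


R_min = 3e8 * 12.1e-6 / 2 = 1815.0 m

1815.0 m


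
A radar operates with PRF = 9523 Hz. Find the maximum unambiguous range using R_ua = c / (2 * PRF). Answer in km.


R_ua = 3e8 / (2 * 9523) = 15751.3 m = 15.8 km

15.8 km


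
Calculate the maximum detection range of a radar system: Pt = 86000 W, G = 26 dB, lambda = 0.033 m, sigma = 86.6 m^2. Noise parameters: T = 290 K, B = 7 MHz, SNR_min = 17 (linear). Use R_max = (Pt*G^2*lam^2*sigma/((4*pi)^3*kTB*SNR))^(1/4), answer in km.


G_lin = 10^(26/10) = 398.107171
R^4 = 86000 * 398.107171^2 * 0.033^2 * 86.6 / ((4*pi)^3 * 1.38e-23 * 290 * 7000000.0 * 17)
R^4 = 1.36016e18 m^4
R_max = (1.36016e18)^(1/4) = 34150.5 m = 34.2 km

34.2 km


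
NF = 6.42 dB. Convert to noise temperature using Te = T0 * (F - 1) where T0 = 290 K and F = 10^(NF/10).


NF_lin = 10^(6.42/10) = 4.385307
Te = 290 * (4.385307 - 1) = 981.7 K

981.7 K


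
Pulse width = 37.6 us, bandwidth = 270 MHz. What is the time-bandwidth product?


TBP = 37.6 * 270 = 10152.0

10152.0


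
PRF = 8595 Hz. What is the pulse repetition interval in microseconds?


PRI = 1/8595 = 0.0001163467 s = 116.3 us

116.3 us


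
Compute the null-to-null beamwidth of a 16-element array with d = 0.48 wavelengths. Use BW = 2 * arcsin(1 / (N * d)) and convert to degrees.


1/(N*d) = 1/(16*0.48) = 0.130208
BW = 2*arcsin(0.130208) = 15.0 degrees

15.0 degrees


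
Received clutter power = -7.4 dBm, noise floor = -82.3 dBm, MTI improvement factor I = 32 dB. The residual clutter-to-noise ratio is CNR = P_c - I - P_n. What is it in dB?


CNR = -7.4 - 32 - (-82.3) = 42.9 dB

42.9 dB


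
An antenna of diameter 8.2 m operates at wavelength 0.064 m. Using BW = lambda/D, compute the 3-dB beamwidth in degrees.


BW_rad = 0.064 / 8.2 = 0.007805
BW_deg = 0.45 degrees

0.45 degrees


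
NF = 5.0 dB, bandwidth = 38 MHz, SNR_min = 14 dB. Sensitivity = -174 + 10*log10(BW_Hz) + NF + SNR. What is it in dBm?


10*log10(38000000.0) = 75.8
S = -174 + 75.8 + 5.0 + 14 = -79.2 dBm

-79.2 dBm


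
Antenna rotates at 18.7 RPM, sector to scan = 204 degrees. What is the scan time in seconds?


t = 204 / (18.7 * 360) * 60 = 1.82 s

1.82 s


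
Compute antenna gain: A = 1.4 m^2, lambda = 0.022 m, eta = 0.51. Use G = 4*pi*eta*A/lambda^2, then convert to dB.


G_linear = 4*pi*0.51*1.4/0.022^2 = 18537.99
G_dB = 10*log10(18537.99) = 42.7 dB

42.7 dB


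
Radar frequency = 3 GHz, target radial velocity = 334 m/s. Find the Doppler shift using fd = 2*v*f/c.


fd = 2 * 334 * 3000000000.0 / 3e8 = 6680.0 Hz

6680.0 Hz


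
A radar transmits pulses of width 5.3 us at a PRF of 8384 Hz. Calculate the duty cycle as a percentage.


DC = 5.3e-6 * 8384 * 100 = 4.44%

4.44%


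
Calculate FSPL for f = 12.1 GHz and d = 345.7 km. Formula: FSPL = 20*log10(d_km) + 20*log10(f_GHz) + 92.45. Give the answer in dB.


20*log10(345.7) = 50.77
20*log10(12.1) = 21.66
FSPL = 164.9 dB

164.9 dB


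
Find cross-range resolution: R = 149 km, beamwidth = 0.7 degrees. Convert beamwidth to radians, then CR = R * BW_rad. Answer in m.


BW_rad = 0.012217305
CR = 149000 * 0.012217305 = 1820.4 m

1820.4 m


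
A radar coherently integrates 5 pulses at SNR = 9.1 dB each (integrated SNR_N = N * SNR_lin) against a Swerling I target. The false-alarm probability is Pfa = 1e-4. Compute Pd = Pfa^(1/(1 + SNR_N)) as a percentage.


SNR_lin = 10^(9.1/10) = 8.12831
SNR_N = 5 * 8.12831 = 40.64155
1/(1 + SNR_N) = 1/41.64155 = 0.0240145
Pd = (1e-4)^0.0240145 = 0.80157
Pd = 80.2%

80.2%


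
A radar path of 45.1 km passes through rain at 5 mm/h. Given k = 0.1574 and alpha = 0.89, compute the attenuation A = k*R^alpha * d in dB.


gamma = 0.1574 * 5^0.89 = 0.659308 dB/km
A = 0.659308 * 45.1 = 29.73 dB

29.73 dB


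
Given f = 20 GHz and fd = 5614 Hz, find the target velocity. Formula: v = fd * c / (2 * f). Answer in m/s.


v = 5614 * 3e8 / (2 * 20000000000.0) = 42.1 m/s

42.1 m/s


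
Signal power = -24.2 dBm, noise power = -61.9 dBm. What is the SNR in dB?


SNR = -24.2 - (-61.9) = 37.7 dB

37.7 dB


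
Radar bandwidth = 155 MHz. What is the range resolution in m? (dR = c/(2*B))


dR = 3e8 / (2 * 155000000.0) = 0.97 m

0.97 m


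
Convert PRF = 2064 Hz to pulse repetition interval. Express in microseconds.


PRI = 1/2064 = 0.0004844961 s = 484.5 us

484.5 us


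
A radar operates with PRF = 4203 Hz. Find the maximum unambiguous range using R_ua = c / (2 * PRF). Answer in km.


R_ua = 3e8 / (2 * 4203) = 35688.8 m = 35.7 km

35.7 km


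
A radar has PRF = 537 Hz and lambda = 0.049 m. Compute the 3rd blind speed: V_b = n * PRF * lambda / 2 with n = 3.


V_blind = 3 * 537 * 0.049 / 2 = 39.5 m/s

39.5 m/s


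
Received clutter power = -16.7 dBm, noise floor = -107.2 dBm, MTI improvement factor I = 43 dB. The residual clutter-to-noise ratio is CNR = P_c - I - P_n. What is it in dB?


CNR = -16.7 - 43 - (-107.2) = 47.5 dB

47.5 dB


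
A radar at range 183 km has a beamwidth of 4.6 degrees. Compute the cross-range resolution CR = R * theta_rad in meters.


BW_rad = 0.080285146
CR = 183000 * 0.080285146 = 14692.2 m

14692.2 m


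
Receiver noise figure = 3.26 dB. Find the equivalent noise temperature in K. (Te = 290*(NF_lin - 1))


NF_lin = 10^(3.26/10) = 2.118361
Te = 290 * (2.118361 - 1) = 324.3 K

324.3 K


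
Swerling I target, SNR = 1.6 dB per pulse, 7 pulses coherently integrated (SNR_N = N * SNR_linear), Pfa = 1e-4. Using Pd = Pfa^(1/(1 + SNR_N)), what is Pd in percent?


SNR_lin = 10^(1.6/10) = 1.44544
SNR_N = 7 * 1.44544 = 10.11808
1/(1 + SNR_N) = 1/11.11808 = 0.0899436
Pd = (1e-4)^0.0899436 = 0.43674
Pd = 43.7%

43.7%


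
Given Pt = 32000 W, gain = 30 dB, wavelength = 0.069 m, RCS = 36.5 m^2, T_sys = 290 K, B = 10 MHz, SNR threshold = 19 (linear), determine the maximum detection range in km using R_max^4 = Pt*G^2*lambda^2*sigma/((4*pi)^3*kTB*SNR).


G_lin = 10^(30/10) = 1000.0
R^4 = 32000 * 1000.0^2 * 0.069^2 * 36.5 / ((4*pi)^3 * 1.38e-23 * 290 * 10000000.0 * 19)
R^4 = 3.68537e18 m^4
R_max = (3.68537e18)^(1/4) = 43814.7 m = 43.8 km

43.8 km


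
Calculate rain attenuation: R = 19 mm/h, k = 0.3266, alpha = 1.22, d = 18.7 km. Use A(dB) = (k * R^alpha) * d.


gamma = 0.3266 * 19^1.22 = 11.860297 dB/km
A = 11.860297 * 18.7 = 221.79 dB

221.79 dB


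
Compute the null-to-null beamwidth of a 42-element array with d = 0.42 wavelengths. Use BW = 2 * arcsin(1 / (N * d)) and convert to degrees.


1/(N*d) = 1/(42*0.42) = 0.056689
BW = 2*arcsin(0.056689) = 6.5 degrees

6.5 degrees


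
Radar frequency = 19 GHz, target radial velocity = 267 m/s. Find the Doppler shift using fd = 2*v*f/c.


fd = 2 * 267 * 19000000000.0 / 3e8 = 33820.0 Hz

33820.0 Hz


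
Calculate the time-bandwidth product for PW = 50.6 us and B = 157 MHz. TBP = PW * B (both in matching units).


TBP = 50.6 * 157 = 7944.2

7944.2


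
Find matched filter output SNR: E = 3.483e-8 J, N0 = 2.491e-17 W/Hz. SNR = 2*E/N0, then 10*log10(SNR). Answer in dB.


SNR_lin = 2 * 3.483e-8 / 2.491e-17 = 2.796e9
SNR_dB = 10*log10(2.796e9) = 94.5 dB

94.5 dB


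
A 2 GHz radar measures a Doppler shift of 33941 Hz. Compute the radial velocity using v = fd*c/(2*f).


v = 33941 * 3e8 / (2 * 2000000000.0) = 2545.6 m/s

2545.6 m/s


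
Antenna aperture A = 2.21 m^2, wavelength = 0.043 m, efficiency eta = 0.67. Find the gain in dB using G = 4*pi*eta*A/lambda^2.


G_linear = 4*pi*0.67*2.21/0.043^2 = 10063.29
G_dB = 10*log10(10063.29) = 40.0 dB

40.0 dB


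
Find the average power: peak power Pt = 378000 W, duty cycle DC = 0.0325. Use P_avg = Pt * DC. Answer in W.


P_avg = 378000 * 0.0325 = 12285.0 W

12285.0 W


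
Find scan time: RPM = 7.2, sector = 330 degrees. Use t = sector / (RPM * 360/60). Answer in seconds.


t = 330 / (7.2 * 360) * 60 = 7.64 s

7.64 s


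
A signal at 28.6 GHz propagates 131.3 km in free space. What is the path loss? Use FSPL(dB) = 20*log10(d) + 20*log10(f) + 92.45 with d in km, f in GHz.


20*log10(131.3) = 42.37
20*log10(28.6) = 29.13
FSPL = 163.9 dB

163.9 dB


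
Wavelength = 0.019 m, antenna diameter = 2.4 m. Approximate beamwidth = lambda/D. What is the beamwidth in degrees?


BW_rad = 0.019 / 2.4 = 0.007917
BW_deg = 0.45 degrees

0.45 degrees


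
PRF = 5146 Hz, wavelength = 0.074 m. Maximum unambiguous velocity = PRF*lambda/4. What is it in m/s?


V_ua = 5146 * 0.074 / 4 = 95.2 m/s

95.2 m/s


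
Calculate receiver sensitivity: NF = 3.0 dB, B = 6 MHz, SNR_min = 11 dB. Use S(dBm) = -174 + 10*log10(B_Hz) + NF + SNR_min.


10*log10(6000000.0) = 67.78
S = -174 + 67.78 + 3.0 + 11 = -92.2 dBm

-92.2 dBm


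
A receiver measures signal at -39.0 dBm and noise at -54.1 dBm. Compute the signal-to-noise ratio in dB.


SNR = -39.0 - (-54.1) = 15.1 dB

15.1 dB


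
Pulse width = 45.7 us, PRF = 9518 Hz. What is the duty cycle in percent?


DC = 45.7e-6 * 9518 * 100 = 43.5%

43.5%


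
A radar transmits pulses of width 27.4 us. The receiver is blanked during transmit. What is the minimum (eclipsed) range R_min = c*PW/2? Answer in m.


R_min = 3e8 * 27.4e-6 / 2 = 4110.0 m

4110.0 m


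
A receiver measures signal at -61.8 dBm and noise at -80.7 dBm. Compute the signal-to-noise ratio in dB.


SNR = -61.8 - (-80.7) = 18.9 dB

18.9 dB


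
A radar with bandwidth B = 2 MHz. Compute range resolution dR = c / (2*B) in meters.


dR = 3e8 / (2 * 2000000.0) = 75.0 m

75.0 m


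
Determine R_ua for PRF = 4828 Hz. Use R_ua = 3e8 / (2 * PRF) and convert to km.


R_ua = 3e8 / (2 * 4828) = 31068.8 m = 31.1 km

31.1 km


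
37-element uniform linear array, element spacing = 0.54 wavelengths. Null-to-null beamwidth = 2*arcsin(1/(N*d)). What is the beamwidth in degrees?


1/(N*d) = 1/(37*0.54) = 0.05005
BW = 2*arcsin(0.05005) = 5.7 degrees

5.7 degrees


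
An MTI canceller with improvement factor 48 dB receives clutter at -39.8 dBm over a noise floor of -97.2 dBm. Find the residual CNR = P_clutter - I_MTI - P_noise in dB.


CNR = -39.8 - 48 - (-97.2) = 9.4 dB

9.4 dB


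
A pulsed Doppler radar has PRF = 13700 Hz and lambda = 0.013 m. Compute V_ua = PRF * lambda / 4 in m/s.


V_ua = 13700 * 0.013 / 4 = 44.5 m/s

44.5 m/s


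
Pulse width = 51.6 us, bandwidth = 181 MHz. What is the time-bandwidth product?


TBP = 51.6 * 181 = 9339.6

9339.6


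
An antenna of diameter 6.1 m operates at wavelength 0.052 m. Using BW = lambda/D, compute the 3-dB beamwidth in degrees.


BW_rad = 0.052 / 6.1 = 0.008525
BW_deg = 0.49 degrees

0.49 degrees


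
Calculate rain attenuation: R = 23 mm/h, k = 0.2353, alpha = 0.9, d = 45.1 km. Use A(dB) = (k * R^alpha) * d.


gamma = 0.2353 * 23^0.9 = 3.955278 dB/km
A = 3.955278 * 45.1 = 178.38 dB

178.38 dB


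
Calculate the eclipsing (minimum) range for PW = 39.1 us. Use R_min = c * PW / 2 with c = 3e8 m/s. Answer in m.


R_min = 3e8 * 39.1e-6 / 2 = 5865.0 m

5865.0 m


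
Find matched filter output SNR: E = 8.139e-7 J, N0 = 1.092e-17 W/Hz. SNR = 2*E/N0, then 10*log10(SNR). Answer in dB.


SNR_lin = 2 * 8.139e-7 / 1.092e-17 = 1.491e11
SNR_dB = 10*log10(1.491e11) = 111.7 dB

111.7 dB


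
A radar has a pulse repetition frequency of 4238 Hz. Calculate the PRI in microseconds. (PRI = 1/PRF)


PRI = 1/4238 = 0.0002359604 s = 236.0 us

236.0 us


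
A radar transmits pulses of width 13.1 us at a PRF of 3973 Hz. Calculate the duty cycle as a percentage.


DC = 13.1e-6 * 3973 * 100 = 5.2%

5.2%


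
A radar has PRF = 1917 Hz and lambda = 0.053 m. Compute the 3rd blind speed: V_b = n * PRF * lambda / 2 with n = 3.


V_blind = 3 * 1917 * 0.053 / 2 = 152.4 m/s

152.4 m/s


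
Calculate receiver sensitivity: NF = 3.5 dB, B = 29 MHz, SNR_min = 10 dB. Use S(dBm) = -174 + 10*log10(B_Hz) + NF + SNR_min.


10*log10(29000000.0) = 74.62
S = -174 + 74.62 + 3.5 + 10 = -85.9 dBm

-85.9 dBm


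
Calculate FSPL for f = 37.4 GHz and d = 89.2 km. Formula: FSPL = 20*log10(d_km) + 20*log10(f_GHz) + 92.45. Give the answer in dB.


20*log10(89.2) = 39.01
20*log10(37.4) = 31.46
FSPL = 162.9 dB

162.9 dB


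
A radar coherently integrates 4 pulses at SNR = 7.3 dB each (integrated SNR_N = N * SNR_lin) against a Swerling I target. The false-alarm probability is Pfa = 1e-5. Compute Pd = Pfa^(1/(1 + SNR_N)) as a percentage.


SNR_lin = 10^(7.3/10) = 5.37032
SNR_N = 4 * 5.37032 = 21.48128
1/(1 + SNR_N) = 1/22.48128 = 0.0444815
Pd = (1e-5)^0.0444815 = 0.59923
Pd = 59.9%

59.9%


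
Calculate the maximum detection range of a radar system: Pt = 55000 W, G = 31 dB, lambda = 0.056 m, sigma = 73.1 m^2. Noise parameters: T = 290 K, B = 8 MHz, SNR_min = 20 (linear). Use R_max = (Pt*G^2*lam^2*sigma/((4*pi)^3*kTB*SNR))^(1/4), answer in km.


G_lin = 10^(31/10) = 1258.925412
R^4 = 55000 * 1258.925412^2 * 0.056^2 * 73.1 / ((4*pi)^3 * 1.38e-23 * 290 * 8000000.0 * 20)
R^4 = 1.57264e19 m^4
R_max = (1.57264e19)^(1/4) = 62973.4 m = 63.0 km

63.0 km


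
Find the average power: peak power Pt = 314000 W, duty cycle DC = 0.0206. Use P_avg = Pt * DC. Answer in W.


P_avg = 314000 * 0.0206 = 6468.4 W

6468.4 W


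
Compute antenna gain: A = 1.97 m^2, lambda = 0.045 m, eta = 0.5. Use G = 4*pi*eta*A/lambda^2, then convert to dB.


G_linear = 4*pi*0.5*1.97/0.045^2 = 6112.53
G_dB = 10*log10(6112.53) = 37.9 dB

37.9 dB


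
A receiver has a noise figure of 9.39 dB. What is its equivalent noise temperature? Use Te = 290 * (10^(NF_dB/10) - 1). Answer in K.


NF_lin = 10^(9.39/10) = 8.689604
Te = 290 * (8.689604 - 1) = 2230.0 K

2230.0 K


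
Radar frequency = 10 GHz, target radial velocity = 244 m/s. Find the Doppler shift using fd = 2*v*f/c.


fd = 2 * 244 * 10000000000.0 / 3e8 = 16266.7 Hz

16266.7 Hz


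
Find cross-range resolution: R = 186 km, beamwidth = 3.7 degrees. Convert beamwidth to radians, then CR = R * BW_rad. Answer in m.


BW_rad = 0.064577182
CR = 186000 * 0.064577182 = 12011.4 m

12011.4 m


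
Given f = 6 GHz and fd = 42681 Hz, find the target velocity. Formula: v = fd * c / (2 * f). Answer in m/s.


v = 42681 * 3e8 / (2 * 6000000000.0) = 1067.0 m/s

1067.0 m/s


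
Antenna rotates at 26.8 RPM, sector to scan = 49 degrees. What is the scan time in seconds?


t = 49 / (26.8 * 360) * 60 = 0.3 s

0.3 s


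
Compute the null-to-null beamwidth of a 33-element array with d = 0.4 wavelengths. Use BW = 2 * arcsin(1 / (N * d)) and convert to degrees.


1/(N*d) = 1/(33*0.4) = 0.075758
BW = 2*arcsin(0.075758) = 8.7 degrees

8.7 degrees


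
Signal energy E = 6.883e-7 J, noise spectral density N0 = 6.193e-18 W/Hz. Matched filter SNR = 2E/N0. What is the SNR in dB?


SNR_lin = 2 * 6.883e-7 / 6.193e-18 = 2.223e11
SNR_dB = 10*log10(2.223e11) = 113.5 dB

113.5 dB


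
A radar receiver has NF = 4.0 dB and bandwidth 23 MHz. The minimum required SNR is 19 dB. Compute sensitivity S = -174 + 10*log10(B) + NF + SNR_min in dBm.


10*log10(23000000.0) = 73.62
S = -174 + 73.62 + 4.0 + 19 = -77.4 dBm

-77.4 dBm


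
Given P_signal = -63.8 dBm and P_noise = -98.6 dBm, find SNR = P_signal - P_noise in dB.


SNR = -63.8 - (-98.6) = 34.8 dB

34.8 dB


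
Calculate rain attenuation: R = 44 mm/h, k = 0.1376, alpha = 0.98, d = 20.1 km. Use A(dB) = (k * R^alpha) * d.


gamma = 0.1376 * 44^0.98 = 5.613091 dB/km
A = 5.613091 * 20.1 = 112.82 dB

112.82 dB


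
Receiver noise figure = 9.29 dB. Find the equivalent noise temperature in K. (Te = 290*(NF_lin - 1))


NF_lin = 10^(9.29/10) = 8.491805
Te = 290 * (8.491805 - 1) = 2172.6 K

2172.6 K


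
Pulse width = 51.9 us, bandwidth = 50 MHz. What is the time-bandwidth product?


TBP = 51.9 * 50 = 2595.0

2595.0


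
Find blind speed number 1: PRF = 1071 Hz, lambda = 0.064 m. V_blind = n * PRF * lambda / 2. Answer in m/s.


V_blind = 1 * 1071 * 0.064 / 2 = 34.3 m/s

34.3 m/s


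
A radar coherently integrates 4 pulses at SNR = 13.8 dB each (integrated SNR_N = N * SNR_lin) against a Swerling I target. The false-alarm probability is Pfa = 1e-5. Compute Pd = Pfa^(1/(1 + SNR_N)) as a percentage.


SNR_lin = 10^(13.8/10) = 23.98833
SNR_N = 4 * 23.98833 = 95.95332
1/(1 + SNR_N) = 1/96.95332 = 0.0103142
Pd = (1e-5)^0.0103142 = 0.88803
Pd = 88.8%

88.8%


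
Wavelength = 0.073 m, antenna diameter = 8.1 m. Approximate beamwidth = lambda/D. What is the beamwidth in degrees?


BW_rad = 0.073 / 8.1 = 0.009012
BW_deg = 0.52 degrees

0.52 degrees


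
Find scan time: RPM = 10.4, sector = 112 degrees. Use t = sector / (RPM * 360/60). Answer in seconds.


t = 112 / (10.4 * 360) * 60 = 1.79 s

1.79 s


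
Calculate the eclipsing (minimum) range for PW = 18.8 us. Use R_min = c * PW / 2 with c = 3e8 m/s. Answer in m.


R_min = 3e8 * 18.8e-6 / 2 = 2820.0 m

2820.0 m


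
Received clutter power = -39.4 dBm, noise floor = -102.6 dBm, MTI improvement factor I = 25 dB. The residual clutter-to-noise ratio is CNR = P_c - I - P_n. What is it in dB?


CNR = -39.4 - 25 - (-102.6) = 38.2 dB

38.2 dB


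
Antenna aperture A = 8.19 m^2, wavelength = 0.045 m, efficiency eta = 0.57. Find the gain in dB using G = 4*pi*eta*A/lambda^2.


G_linear = 4*pi*0.57*8.19/0.045^2 = 28969.67
G_dB = 10*log10(28969.67) = 44.6 dB

44.6 dB


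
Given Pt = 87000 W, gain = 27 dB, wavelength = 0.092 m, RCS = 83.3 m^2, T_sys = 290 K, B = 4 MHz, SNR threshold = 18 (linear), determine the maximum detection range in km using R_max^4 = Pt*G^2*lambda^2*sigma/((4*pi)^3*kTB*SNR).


G_lin = 10^(27/10) = 501.187234
R^4 = 87000 * 501.187234^2 * 0.092^2 * 83.3 / ((4*pi)^3 * 1.38e-23 * 290 * 4000000.0 * 18)
R^4 = 2.69464e19 m^4
R_max = (2.69464e19)^(1/4) = 72048.5 m = 72.0 km

72.0 km


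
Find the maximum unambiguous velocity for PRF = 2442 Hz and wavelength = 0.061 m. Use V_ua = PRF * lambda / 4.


V_ua = 2442 * 0.061 / 4 = 37.2 m/s

37.2 m/s


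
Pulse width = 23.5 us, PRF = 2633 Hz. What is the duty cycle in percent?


DC = 23.5e-6 * 2633 * 100 = 6.19%

6.19%


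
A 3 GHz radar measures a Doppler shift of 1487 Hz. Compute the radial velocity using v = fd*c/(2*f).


v = 1487 * 3e8 / (2 * 3000000000.0) = 74.4 m/s

74.4 m/s


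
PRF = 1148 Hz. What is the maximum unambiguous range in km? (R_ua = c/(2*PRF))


R_ua = 3e8 / (2 * 1148) = 130662.0 m = 130.7 km

130.7 km


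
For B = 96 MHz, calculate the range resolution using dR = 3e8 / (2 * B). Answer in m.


dR = 3e8 / (2 * 96000000.0) = 1.56 m

1.56 m


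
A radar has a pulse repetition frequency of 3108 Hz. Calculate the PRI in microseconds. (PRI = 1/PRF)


PRI = 1/3108 = 0.0003217503 s = 321.8 us

321.8 us


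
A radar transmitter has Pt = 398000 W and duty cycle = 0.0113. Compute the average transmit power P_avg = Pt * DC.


P_avg = 398000 * 0.0113 = 4497.4 W

4497.4 W


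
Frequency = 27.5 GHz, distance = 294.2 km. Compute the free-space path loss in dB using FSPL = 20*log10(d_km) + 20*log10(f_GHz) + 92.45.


20*log10(294.2) = 49.37
20*log10(27.5) = 28.79
FSPL = 170.6 dB

170.6 dB


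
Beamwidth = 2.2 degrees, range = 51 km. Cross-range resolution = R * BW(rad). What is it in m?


BW_rad = 0.038397244
CR = 51000 * 0.038397244 = 1958.3 m

1958.3 m


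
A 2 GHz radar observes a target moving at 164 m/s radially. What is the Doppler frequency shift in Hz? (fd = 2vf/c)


fd = 2 * 164 * 2000000000.0 / 3e8 = 2186.7 Hz

2186.7 Hz


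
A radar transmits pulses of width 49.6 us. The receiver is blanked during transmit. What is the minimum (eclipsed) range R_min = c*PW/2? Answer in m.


R_min = 3e8 * 49.6e-6 / 2 = 7440.0 m

7440.0 m


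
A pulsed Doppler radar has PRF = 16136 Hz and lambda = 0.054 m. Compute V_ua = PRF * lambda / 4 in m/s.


V_ua = 16136 * 0.054 / 4 = 217.8 m/s

217.8 m/s


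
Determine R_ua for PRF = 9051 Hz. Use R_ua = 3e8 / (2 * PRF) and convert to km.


R_ua = 3e8 / (2 * 9051) = 16572.8 m = 16.6 km

16.6 km


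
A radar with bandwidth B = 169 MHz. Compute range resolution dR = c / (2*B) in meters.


dR = 3e8 / (2 * 169000000.0) = 0.89 m

0.89 m


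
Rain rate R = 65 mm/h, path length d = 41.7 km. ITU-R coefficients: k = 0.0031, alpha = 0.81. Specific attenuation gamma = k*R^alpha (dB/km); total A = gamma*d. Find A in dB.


gamma = 0.0031 * 65^0.81 = 0.091164 dB/km
A = 0.091164 * 41.7 = 3.8 dB

3.8 dB


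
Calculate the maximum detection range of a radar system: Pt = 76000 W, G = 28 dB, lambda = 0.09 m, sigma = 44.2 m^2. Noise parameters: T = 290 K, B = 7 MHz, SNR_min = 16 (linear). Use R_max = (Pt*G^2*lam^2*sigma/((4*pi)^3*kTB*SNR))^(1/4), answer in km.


G_lin = 10^(28/10) = 630.957344
R^4 = 76000 * 630.957344^2 * 0.09^2 * 44.2 / ((4*pi)^3 * 1.38e-23 * 290 * 7000000.0 * 16)
R^4 = 1.21786e19 m^4
R_max = (1.21786e19)^(1/4) = 59074.4 m = 59.1 km

59.1 km


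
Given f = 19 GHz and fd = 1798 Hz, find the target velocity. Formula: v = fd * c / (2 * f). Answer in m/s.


v = 1798 * 3e8 / (2 * 19000000000.0) = 14.2 m/s

14.2 m/s


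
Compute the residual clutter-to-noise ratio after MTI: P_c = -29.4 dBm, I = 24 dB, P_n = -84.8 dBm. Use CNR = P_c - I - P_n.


CNR = -29.4 - 24 - (-84.8) = 31.4 dB

31.4 dB


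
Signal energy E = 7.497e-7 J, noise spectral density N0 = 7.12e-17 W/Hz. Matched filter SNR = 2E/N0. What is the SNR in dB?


SNR_lin = 2 * 7.497e-7 / 7.12e-17 = 2.106e10
SNR_dB = 10*log10(2.106e10) = 103.2 dB

103.2 dB


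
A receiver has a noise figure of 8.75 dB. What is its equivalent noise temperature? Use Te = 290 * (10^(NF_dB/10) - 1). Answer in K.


NF_lin = 10^(8.75/10) = 7.498942
Te = 290 * (7.498942 - 1) = 1884.7 K

1884.7 K


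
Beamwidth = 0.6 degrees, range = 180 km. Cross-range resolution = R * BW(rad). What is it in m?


BW_rad = 0.010471976
CR = 180000 * 0.010471976 = 1885.0 m

1885.0 m


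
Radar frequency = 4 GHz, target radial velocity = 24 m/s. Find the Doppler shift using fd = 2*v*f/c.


fd = 2 * 24 * 4000000000.0 / 3e8 = 640.0 Hz

640.0 Hz


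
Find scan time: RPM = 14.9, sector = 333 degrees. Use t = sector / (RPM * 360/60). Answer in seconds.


t = 333 / (14.9 * 360) * 60 = 3.72 s

3.72 s


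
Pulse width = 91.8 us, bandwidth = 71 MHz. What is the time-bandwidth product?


TBP = 91.8 * 71 = 6517.8

6517.8


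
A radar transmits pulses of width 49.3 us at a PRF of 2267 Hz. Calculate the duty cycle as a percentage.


DC = 49.3e-6 * 2267 * 100 = 11.18%

11.18%


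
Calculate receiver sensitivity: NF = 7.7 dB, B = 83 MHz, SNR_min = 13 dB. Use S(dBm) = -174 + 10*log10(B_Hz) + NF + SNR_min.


10*log10(83000000.0) = 79.19
S = -174 + 79.19 + 7.7 + 13 = -74.1 dBm

-74.1 dBm


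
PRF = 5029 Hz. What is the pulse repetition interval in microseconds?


PRI = 1/5029 = 0.0001988467 s = 198.8 us

198.8 us


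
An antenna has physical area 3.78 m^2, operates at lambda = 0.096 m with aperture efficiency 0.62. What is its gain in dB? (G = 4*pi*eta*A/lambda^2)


G_linear = 4*pi*0.62*3.78/0.096^2 = 3195.59
G_dB = 10*log10(3195.59) = 35.0 dB

35.0 dB


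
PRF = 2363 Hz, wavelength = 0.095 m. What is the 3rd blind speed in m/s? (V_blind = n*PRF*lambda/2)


V_blind = 3 * 2363 * 0.095 / 2 = 336.7 m/s

336.7 m/s


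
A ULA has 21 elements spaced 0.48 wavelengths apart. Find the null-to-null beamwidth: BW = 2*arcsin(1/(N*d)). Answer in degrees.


1/(N*d) = 1/(21*0.48) = 0.099206
BW = 2*arcsin(0.099206) = 11.4 degrees

11.4 degrees


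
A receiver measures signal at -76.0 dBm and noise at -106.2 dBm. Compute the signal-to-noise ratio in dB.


SNR = -76.0 - (-106.2) = 30.2 dB

30.2 dB


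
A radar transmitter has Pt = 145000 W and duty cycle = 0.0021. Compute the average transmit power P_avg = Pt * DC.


P_avg = 145000 * 0.0021 = 304.5 W

304.5 W


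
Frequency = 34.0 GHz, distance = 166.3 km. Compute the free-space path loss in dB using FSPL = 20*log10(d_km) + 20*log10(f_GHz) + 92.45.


20*log10(166.3) = 44.42
20*log10(34.0) = 30.63
FSPL = 167.5 dB

167.5 dB


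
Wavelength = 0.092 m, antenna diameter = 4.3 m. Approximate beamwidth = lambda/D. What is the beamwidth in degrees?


BW_rad = 0.092 / 4.3 = 0.021395
BW_deg = 1.23 degrees

1.23 degrees
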